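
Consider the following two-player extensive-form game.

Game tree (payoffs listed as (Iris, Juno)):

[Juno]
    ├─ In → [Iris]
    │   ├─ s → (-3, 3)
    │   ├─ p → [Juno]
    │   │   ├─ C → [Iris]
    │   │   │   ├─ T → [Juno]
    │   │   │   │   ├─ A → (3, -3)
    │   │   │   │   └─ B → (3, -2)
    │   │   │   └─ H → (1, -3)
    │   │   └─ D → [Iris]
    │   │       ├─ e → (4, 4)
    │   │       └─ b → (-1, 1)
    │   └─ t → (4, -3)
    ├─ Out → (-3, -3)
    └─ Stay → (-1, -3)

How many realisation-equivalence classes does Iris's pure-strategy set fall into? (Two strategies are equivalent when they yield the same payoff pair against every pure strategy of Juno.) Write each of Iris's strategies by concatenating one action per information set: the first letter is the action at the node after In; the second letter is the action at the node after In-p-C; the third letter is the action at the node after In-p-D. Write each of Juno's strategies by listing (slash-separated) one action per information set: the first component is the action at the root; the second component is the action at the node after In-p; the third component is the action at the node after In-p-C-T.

Iris has 12 pure strategies: sTe, sTb, sHe, sHb, pTe, pTb, pHe, pHb, tTe, tTb, tHe, tHb. Columns: In/C/A, In/C/B, In/D/A, In/D/B, Out/C/A, Out/C/B, Out/D/A, Out/D/B, Stay/C/A, Stay/C/B, Stay/D/A, Stay/D/B.
{sTe, sTb, sHe, sHb} → row (-3,3) (-3,3) (-3,3) (-3,3) (-3,-3) (-3,-3) (-3,-3) (-3,-3) (-1,-3) (-1,-3) (-1,-3) (-1,-3)
{pTe} → row (3,-3) (3,-2) (4,4) (4,4) (-3,-3) (-3,-3) (-3,-3) (-3,-3) (-1,-3) (-1,-3) (-1,-3) (-1,-3)
{pTb} → row (3,-3) (3,-2) (-1,1) (-1,1) (-3,-3) (-3,-3) (-3,-3) (-3,-3) (-1,-3) (-1,-3) (-1,-3) (-1,-3)
{pHe} → row (1,-3) (1,-3) (4,4) (4,4) (-3,-3) (-3,-3) (-3,-3) (-3,-3) (-1,-3) (-1,-3) (-1,-3) (-1,-3)
{pHb} → row (1,-3) (1,-3) (-1,1) (-1,1) (-3,-3) (-3,-3) (-3,-3) (-3,-3) (-1,-3) (-1,-3) (-1,-3) (-1,-3)
{tTe, tTb, tHe, tHb} → row (4,-3) (4,-3) (4,-3) (4,-3) (-3,-3) (-3,-3) (-3,-3) (-3,-3) (-1,-3) (-1,-3) (-1,-3) (-1,-3)
That's 6 distinct rows out of 12 strategies.

6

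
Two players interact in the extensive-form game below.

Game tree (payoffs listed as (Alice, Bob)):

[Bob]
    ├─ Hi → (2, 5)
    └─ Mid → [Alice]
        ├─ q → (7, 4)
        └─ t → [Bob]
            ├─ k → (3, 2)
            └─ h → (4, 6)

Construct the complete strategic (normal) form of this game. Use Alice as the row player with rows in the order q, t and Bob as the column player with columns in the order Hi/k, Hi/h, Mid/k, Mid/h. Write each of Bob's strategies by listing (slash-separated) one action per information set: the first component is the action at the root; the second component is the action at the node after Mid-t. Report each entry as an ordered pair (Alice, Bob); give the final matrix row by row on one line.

q: (2,5) (2,5) (7,4) (7,4) | t: (2,5) (2,5) (3,2) (4,6)

Row q: Hi/k→(2,5), Hi/h→(2,5), Mid/k→(7,4), Mid/h→(7,4)
Row t: Hi/k→(2,5), Hi/h→(2,5), Mid/k→(3,2), Mid/h→(4,6)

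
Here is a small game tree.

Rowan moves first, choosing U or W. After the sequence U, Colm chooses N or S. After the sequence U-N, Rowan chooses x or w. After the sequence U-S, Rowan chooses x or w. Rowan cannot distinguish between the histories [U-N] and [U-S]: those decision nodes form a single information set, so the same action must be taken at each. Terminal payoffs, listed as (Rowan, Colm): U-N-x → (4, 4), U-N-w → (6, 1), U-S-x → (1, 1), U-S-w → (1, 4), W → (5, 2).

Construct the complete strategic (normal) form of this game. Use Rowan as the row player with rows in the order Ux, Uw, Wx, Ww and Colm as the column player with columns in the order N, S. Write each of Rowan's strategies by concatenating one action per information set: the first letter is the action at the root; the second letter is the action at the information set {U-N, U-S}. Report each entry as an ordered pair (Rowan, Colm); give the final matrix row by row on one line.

Row Ux: N→(4,4), S→(1,1)
Row Uw: N→(6,1), S→(1,4)
Row Wx: N→(5,2), S→(5,2)
Row Ww: N→(5,2), S→(5,2)

Ux: (4,4) (1,1) | Uw: (6,1) (1,4) | Wx: (5,2) (5,2) | Ww: (5,2) (5,2)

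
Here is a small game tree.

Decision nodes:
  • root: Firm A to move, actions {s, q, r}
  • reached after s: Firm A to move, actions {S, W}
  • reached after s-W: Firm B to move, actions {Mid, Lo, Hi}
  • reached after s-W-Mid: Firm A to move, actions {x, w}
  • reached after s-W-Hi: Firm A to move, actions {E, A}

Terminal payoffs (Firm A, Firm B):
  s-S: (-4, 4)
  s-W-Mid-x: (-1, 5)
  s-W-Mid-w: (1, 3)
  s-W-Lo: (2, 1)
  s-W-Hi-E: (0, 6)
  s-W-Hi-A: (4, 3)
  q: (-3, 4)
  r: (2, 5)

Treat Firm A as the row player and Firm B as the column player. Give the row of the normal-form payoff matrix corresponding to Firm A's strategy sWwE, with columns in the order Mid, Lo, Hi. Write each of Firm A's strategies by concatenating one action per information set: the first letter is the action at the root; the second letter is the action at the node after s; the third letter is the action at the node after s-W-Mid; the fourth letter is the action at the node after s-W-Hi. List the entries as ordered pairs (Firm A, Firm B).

(1,3) (2,1) (0,6)

vs Mid: Firm A plays s → Firm A plays W at [s] → Firm B plays Mid at [s-W] → Firm A plays w at [s-W-Mid] → (1, 3)
vs Lo: Firm A plays s → Firm A plays W at [s] → Firm B plays Lo at [s-W] → (2, 1)
vs Hi: Firm A plays s → Firm A plays W at [s] → Firm B plays Hi at [s-W] → Firm A plays E at [s-W-Hi] → (0, 6)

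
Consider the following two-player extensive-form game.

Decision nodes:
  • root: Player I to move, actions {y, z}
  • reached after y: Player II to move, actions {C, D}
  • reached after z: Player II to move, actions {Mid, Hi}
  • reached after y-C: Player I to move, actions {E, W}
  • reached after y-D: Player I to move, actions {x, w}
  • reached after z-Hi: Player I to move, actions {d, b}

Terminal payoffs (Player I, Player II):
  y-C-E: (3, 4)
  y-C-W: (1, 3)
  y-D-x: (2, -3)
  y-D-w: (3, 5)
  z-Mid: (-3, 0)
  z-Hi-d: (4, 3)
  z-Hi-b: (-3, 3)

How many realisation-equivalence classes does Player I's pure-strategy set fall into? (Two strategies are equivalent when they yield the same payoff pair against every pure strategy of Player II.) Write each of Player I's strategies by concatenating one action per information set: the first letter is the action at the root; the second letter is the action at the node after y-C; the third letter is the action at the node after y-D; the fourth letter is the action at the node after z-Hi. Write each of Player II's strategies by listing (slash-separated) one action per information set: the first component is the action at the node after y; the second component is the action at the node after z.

6

Player I has 16 pure strategies: yExd, yExb, yEwd, yEwb, yWxd, yWxb, yWwd, yWwb, zExd, zExb, zEwd, zEwb, zWxd, zWxb, zWwd, zWwb. Columns: C/Mid, C/Hi, D/Mid, D/Hi.
{yExd, yExb} → row (3,4) (3,4) (2,-3) (2,-3)
{yEwd, yEwb} → row (3,4) (3,4) (3,5) (3,5)
{yWxd, yWxb} → row (1,3) (1,3) (2,-3) (2,-3)
{yWwd, yWwb} → row (1,3) (1,3) (3,5) (3,5)
{zExd, zEwd, zWxd, zWwd} → row (-3,0) (4,3) (-3,0) (4,3)
{zExb, zEwb, zWxb, zWwb} → row (-3,0) (-3,3) (-3,0) (-3,3)
That's 6 distinct rows out of 16 strategies.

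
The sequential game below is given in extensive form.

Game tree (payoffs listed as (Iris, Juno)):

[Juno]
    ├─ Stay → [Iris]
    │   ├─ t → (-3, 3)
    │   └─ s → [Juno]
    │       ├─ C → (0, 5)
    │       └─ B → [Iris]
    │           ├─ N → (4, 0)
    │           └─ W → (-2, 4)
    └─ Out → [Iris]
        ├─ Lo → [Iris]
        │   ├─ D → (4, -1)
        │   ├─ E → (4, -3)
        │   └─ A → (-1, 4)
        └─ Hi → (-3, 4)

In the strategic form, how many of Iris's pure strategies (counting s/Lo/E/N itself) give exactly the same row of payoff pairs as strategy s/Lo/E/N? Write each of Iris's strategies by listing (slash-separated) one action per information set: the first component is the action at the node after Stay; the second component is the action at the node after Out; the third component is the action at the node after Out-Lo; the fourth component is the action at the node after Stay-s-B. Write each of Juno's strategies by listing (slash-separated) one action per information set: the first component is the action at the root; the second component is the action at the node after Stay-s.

1

Row for s/Lo/E/N (columns Stay/C, Stay/B, Out/C, Out/B): (0,5) (4,0) (4,-3) (4,-3).
Every one of Iris's information sets is on the play path for some reply by Juno when Iris follows s/Lo/E/N.
Changing the action at any of them therefore changes at least one column, so only s/Lo/E/N itself gives this row.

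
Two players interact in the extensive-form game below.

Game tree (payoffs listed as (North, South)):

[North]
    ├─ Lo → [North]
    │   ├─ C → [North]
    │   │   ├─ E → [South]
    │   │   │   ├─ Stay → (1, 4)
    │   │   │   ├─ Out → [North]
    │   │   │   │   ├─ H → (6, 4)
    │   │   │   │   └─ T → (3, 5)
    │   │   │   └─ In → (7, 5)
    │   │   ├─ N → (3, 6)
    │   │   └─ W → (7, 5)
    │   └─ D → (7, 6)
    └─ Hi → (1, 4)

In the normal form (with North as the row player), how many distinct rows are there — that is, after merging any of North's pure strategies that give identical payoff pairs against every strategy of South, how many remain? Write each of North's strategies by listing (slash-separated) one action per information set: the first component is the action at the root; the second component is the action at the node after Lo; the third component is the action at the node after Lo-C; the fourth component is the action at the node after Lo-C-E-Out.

6

North has 24 pure strategies: Lo/C/E/H, Lo/C/E/T, Lo/C/N/H, Lo/C/N/T, Lo/C/W/H, Lo/C/W/T, Lo/D/E/H, Lo/D/E/T, Lo/D/N/H, Lo/D/N/T, Lo/D/W/H, Lo/D/W/T, Hi/C/E/H, Hi/C/E/T, Hi/C/N/H, Hi/C/N/T, Hi/C/W/H, Hi/C/W/T, Hi/D/E/H, Hi/D/E/T, Hi/D/N/H, Hi/D/N/T, Hi/D/W/H, Hi/D/W/T. Columns: Stay, Out, In.
{Lo/C/E/H} → row (1,4) (6,4) (7,5)
{Lo/C/E/T} → row (1,4) (3,5) (7,5)
{Lo/C/N/H, Lo/C/N/T} → row (3,6) (3,6) (3,6)
{Lo/C/W/H, Lo/C/W/T} → row (7,5) (7,5) (7,5)
{Lo/D/E/H, Lo/D/E/T, Lo/D/N/H, Lo/D/N/T, Lo/D/W/H, Lo/D/W/T} → row (7,6) (7,6) (7,6)
{Hi/C/E/H, Hi/C/E/T, Hi/C/N/H, Hi/C/N/T, Hi/C/W/H, Hi/C/W/T, Hi/D/E/H, Hi/D/E/T, Hi/D/N/H, Hi/D/N/T, Hi/D/W/H, Hi/D/W/T} → row (1,4) (1,4) (1,4)
That's 6 distinct rows out of 24 strategies.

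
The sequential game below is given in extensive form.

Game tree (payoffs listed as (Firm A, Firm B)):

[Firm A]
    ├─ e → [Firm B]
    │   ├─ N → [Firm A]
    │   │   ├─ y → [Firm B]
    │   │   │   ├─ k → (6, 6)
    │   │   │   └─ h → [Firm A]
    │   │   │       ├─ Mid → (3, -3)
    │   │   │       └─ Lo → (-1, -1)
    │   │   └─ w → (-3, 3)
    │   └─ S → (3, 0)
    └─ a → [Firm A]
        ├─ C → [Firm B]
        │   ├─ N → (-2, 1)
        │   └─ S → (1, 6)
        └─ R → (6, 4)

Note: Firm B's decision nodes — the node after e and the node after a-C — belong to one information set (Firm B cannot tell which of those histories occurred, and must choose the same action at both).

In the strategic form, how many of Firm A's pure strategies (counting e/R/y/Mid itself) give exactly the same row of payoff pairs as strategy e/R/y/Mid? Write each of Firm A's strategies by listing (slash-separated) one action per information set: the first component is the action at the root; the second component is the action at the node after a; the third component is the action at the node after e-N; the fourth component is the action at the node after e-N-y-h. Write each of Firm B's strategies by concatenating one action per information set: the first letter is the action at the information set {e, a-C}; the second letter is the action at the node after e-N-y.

2

Row for e/R/y/Mid (columns Nk, Nh, Sk, Sh): (6,6) (3,-3) (3,0) (3,0).
Under e/R/y/Mid, Firm A's choice at the node after a can never be reached regardless of what Firm B does, so varying those choices leaves every outcome unchanged.
Holding the reachable choices fixed and varying the unreachable one freely already gives 2 equivalent strategies.
No other strategy reproduces this row, so those 2 are the full class: e/C/y/Mid, e/R/y/Mid.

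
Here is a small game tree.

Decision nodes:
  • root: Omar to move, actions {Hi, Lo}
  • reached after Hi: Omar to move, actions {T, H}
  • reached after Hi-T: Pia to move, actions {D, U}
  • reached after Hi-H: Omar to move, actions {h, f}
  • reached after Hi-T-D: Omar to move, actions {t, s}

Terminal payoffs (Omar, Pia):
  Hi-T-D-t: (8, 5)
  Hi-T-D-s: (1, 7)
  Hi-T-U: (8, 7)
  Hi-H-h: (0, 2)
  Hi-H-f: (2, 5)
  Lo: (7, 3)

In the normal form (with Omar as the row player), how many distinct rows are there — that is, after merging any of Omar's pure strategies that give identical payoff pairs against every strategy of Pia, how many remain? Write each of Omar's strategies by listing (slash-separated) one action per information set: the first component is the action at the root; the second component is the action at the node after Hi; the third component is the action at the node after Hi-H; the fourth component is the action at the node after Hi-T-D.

5

Omar has 16 pure strategies: Hi/T/h/t, Hi/T/h/s, Hi/T/f/t, Hi/T/f/s, Hi/H/h/t, Hi/H/h/s, Hi/H/f/t, Hi/H/f/s, Lo/T/h/t, Lo/T/h/s, Lo/T/f/t, Lo/T/f/s, Lo/H/h/t, Lo/H/h/s, Lo/H/f/t, Lo/H/f/s. Columns: D, U.
{Hi/T/h/t, Hi/T/f/t} → row (8,5) (8,7)
{Hi/T/h/s, Hi/T/f/s} → row (1,7) (8,7)
{Hi/H/h/t, Hi/H/h/s} → row (0,2) (0,2)
{Hi/H/f/t, Hi/H/f/s} → row (2,5) (2,5)
{Lo/T/h/t, Lo/T/h/s, Lo/T/f/t, Lo/T/f/s, Lo/H/h/t, Lo/H/h/s, Lo/H/f/t, Lo/H/f/s} → row (7,3) (7,3)
That's 5 distinct rows out of 16 strategies.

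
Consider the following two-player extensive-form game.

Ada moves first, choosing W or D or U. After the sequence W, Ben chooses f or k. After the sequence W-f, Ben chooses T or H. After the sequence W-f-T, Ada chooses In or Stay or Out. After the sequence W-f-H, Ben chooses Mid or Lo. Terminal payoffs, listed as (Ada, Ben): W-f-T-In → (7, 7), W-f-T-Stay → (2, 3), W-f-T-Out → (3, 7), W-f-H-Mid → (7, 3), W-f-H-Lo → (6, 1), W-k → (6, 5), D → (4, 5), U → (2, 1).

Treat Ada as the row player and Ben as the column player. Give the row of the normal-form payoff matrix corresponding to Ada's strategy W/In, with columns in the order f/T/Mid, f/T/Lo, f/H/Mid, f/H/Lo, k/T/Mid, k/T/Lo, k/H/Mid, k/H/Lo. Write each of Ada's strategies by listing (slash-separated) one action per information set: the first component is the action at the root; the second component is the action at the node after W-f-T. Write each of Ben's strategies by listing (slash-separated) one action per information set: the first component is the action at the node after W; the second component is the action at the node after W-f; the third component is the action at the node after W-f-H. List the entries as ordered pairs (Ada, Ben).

(7,7) (7,7) (7,3) (6,1) (6,5) (6,5) (6,5) (6,5)

vs f/T/Mid: Ada plays W → Ben plays f at [W] → Ben plays T at [W-f] → Ada plays In at [W-f-T] → (7, 7)
vs f/T/Lo: Ada plays W → Ben plays f at [W] → Ben plays T at [W-f] → Ada plays In at [W-f-T] → (7, 7)
vs f/H/Mid: Ada plays W → Ben plays f at [W] → Ben plays H at [W-f] → Ben plays Mid at [W-f-H] → (7, 3)
vs f/H/Lo: Ada plays W → Ben plays f at [W] → Ben plays H at [W-f] → Ben plays Lo at [W-f-H] → (6, 1)
vs k/T/Mid: Ada plays W → Ben plays k at [W] → (6, 5)
vs k/T/Lo: Ada plays W → Ben plays k at [W] → (6, 5)
vs k/H/Mid: Ada plays W → Ben plays k at [W] → (6, 5)
vs k/H/Lo: Ada plays W → Ben plays k at [W] → (6, 5)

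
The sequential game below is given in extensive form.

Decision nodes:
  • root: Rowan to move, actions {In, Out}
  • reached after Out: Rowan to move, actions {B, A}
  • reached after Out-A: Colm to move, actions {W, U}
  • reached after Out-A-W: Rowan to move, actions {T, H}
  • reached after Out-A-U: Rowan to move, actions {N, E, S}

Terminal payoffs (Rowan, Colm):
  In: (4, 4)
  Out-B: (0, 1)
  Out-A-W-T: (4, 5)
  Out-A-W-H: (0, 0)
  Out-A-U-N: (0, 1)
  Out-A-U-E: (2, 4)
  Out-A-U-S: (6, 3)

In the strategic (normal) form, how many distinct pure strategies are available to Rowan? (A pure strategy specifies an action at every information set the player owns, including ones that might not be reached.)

24

Rowan owns the root with actions {In, Out} — two choices.
Rowan owns the node after Out with actions {B, A} — two choices.
Rowan owns the node after Out-A-W with actions {T, H} — two choices.
Rowan owns the node after Out-A-U with actions {N, E, S} — three choices.
A pure strategy fixes one action at each information set independently, so the count is the product 2 × 2 × 2 × 3 = 24.
(For reference, Colm has 2 pure strategies, giving a 24×2 normal-form matrix.)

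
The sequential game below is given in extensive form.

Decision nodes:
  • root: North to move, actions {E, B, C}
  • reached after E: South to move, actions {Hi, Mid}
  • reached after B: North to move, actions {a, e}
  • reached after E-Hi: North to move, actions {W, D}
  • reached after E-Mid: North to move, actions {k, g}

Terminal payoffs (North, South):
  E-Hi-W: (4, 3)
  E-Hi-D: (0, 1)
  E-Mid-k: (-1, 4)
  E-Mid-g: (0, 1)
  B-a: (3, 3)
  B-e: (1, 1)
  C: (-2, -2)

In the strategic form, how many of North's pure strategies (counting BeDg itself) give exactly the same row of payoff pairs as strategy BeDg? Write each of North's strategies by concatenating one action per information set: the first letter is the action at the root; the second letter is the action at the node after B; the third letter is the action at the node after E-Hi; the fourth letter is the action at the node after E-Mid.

4

Row for BeDg (columns Hi, Mid): (1,1) (1,1).
Under BeDg, North's choice at the node after E-Hi and at the node after E-Mid can never be reached regardless of what South does, so varying those choices leaves every outcome unchanged.
Holding the reachable choices fixed and varying the unreachable ones freely already gives 2 × 2 = 4 equivalent strategies.
No other strategy reproduces this row, so those 4 are the full class: BeWk, BeWg, BeDk, BeDg.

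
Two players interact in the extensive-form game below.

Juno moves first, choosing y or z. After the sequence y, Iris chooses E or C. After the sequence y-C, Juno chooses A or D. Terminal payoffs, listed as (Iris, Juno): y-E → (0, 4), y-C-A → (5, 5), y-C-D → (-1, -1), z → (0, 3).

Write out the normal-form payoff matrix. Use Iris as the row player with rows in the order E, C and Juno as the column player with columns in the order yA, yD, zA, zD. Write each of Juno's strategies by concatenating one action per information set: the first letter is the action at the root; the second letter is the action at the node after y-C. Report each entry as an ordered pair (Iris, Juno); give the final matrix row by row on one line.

E: (0,4) (0,4) (0,3) (0,3) | C: (5,5) (-1,-1) (0,3) (0,3)

Row E: yA→(0,4), yD→(0,4), zA→(0,3), zD→(0,3)
Row C: yA→(5,5), yD→(-1,-1), zA→(0,3), zD→(0,3)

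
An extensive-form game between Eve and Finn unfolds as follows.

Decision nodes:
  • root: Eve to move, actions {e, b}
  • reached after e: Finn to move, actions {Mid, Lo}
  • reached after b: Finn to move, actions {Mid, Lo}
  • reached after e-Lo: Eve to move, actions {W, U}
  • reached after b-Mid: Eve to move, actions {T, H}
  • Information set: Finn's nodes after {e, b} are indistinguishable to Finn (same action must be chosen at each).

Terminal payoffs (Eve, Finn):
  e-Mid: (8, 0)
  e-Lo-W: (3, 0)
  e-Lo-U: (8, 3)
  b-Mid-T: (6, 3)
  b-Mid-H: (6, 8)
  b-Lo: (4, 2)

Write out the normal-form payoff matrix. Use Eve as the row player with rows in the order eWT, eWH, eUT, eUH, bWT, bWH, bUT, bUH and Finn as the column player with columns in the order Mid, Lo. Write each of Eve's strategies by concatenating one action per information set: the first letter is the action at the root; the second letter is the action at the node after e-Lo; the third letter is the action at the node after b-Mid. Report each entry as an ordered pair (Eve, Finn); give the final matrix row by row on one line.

          Mid       Lo
 eWT    (8,0)    (3,0)
 eWH    (8,0)    (3,0)
 eUT    (8,0)    (8,3)
 eUH    (8,0)    (8,3)
 bWT    (6,3)    (4,2)
 bWH    (6,8)    (4,2)
 bUT    (6,3)    (4,2)
 bUH    (6,8)    (4,2)

eWT: (8,0) (3,0) | eWH: (8,0) (3,0) | eUT: (8,0) (8,3) | eUH: (8,0) (8,3) | bWT: (6,3) (4,2) | bWH: (6,8) (4,2) | bUT: (6,3) (4,2) | bUH: (6,8) (4,2)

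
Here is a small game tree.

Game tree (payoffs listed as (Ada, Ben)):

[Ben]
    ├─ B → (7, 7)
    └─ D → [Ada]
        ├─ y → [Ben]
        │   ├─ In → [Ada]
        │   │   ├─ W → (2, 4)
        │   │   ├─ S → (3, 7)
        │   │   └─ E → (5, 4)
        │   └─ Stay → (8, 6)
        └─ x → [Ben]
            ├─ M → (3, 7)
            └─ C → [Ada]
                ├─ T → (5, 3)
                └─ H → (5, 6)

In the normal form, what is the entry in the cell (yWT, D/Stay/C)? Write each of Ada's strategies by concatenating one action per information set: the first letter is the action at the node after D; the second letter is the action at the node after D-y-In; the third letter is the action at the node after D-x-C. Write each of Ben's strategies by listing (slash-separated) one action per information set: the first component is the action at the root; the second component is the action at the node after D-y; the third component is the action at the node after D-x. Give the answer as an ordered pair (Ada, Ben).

(8, 6)

Trace the play path from the root:
  Ben plays D
  Ada plays y at [D]
  Ben plays Stay at [D-y]
→ terminal payoff (8, 6).
(Ada's choice at the node after D-y-In is never reached on this path, so it doesn't affect the outcome.)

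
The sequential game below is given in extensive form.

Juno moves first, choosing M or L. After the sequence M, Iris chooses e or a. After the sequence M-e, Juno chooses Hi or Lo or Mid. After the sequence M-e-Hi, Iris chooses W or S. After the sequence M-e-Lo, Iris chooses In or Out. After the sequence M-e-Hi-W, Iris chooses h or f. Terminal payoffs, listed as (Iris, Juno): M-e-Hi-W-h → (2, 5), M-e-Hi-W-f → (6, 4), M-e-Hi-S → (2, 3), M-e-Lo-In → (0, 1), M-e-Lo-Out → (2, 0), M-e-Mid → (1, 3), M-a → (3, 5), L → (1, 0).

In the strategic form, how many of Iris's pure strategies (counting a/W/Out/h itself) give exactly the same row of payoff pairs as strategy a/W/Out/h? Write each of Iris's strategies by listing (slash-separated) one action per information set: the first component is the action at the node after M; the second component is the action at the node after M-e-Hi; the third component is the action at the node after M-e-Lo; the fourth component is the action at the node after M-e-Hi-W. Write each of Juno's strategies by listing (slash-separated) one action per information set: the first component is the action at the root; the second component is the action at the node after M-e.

8

Row for a/W/Out/h (columns M/Hi, M/Lo, M/Mid, L/Hi, L/Lo, L/Mid): (3,5) (3,5) (3,5) (1,0) (1,0) (1,0).
Under a/W/Out/h, Iris's choice at the node after M-e-Hi and at the node after M-e-Lo and at the node after M-e-Hi-W can never be reached regardless of what Juno does, so varying those choices leaves every outcome unchanged.
Holding the reachable choices fixed and varying the unreachable ones freely already gives 2 × 2 × 2 = 8 equivalent strategies.
No other strategy reproduces this row, so those 8 are the full class: a/W/In/h, a/W/In/f, a/W/Out/h, a/W/Out/f, a/S/In/h, a/S/In/f, a/S/Out/h, a/S/Out/f.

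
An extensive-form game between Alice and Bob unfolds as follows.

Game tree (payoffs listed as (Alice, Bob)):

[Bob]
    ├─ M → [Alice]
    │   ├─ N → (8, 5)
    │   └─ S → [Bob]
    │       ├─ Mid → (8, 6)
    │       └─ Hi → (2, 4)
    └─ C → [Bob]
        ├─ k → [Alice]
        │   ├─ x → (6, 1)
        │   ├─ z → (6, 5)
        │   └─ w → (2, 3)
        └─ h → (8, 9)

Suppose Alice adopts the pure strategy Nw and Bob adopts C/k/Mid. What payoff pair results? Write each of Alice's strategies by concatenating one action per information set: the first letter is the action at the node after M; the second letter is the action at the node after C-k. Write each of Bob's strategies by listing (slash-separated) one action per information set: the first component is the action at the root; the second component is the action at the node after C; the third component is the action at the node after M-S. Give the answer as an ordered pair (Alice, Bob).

(2, 3)

Trace the play path from the root:
  Bob plays C
  Bob plays k at [C]
  Alice plays w at [C-k]
→ terminal payoff (2, 3).
(Alice's choice at the node after M is never reached on this path, so it doesn't affect the outcome.)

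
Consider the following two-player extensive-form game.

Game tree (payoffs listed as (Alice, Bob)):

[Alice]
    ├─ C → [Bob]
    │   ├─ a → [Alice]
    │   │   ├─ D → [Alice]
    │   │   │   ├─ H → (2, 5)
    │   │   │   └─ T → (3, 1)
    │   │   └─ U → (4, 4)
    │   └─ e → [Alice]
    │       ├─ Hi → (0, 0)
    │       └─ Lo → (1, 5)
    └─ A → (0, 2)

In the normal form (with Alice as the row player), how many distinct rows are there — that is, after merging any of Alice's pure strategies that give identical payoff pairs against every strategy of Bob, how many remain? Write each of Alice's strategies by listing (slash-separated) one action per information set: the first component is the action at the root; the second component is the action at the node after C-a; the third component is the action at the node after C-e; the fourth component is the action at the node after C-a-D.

7

Alice has 16 pure strategies: C/D/Hi/H, C/D/Hi/T, C/D/Lo/H, C/D/Lo/T, C/U/Hi/H, C/U/Hi/T, C/U/Lo/H, C/U/Lo/T, A/D/Hi/H, A/D/Hi/T, A/D/Lo/H, A/D/Lo/T, A/U/Hi/H, A/U/Hi/T, A/U/Lo/H, A/U/Lo/T. Columns: a, e.
{C/D/Hi/H} → row (2,5) (0,0)
{C/D/Hi/T} → row (3,1) (0,0)
{C/D/Lo/H} → row (2,5) (1,5)
{C/D/Lo/T} → row (3,1) (1,5)
{C/U/Hi/H, C/U/Hi/T} → row (4,4) (0,0)
{C/U/Lo/H, C/U/Lo/T} → row (4,4) (1,5)
{A/D/Hi/H, A/D/Hi/T, A/D/Lo/H, A/D/Lo/T, A/U/Hi/H, A/U/Hi/T, A/U/Lo/H, A/U/Lo/T} → row (0,2) (0,2)
That's 7 distinct rows out of 16 strategies.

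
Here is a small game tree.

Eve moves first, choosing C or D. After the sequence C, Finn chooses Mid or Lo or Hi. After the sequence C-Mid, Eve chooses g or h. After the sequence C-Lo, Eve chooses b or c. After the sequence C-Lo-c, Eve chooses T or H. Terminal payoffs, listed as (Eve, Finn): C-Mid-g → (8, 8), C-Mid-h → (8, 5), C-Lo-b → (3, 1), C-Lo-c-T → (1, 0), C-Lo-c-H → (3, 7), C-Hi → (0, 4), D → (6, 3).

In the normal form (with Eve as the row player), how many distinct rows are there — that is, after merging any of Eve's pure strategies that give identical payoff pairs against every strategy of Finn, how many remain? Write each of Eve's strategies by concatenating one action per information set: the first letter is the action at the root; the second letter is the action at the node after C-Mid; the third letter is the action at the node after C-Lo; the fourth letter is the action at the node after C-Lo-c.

Eve has 16 pure strategies: CgbT, CgbH, CgcT, CgcH, ChbT, ChbH, ChcT, ChcH, DgbT, DgbH, DgcT, DgcH, DhbT, DhbH, DhcT, DhcH. Columns: Mid, Lo, Hi.
{CgbT, CgbH} → row (8,8) (3,1) (0,4)
{CgcT} → row (8,8) (1,0) (0,4)
{CgcH} → row (8,8) (3,7) (0,4)
{ChbT, ChbH} → row (8,5) (3,1) (0,4)
{ChcT} → row (8,5) (1,0) (0,4)
{ChcH} → row (8,5) (3,7) (0,4)
{DgbT, DgbH, DgcT, DgcH, DhbT, DhbH, DhcT, DhcH} → row (6,3) (6,3) (6,3)
That's 7 distinct rows out of 16 strategies.

7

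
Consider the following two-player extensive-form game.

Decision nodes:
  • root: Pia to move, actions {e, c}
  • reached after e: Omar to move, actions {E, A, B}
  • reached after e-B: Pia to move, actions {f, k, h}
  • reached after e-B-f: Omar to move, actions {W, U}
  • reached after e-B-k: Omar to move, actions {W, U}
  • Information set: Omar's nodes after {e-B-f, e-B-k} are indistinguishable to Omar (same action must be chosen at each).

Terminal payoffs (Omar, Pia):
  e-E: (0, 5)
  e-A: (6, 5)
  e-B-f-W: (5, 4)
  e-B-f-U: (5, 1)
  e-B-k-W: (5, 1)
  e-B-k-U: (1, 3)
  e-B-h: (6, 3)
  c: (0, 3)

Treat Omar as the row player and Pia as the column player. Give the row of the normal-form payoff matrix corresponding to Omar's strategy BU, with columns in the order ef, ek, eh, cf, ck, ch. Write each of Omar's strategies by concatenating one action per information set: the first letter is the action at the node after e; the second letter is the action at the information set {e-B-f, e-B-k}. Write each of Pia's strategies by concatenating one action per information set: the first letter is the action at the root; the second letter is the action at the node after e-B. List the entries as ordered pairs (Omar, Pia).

vs ef: Pia plays e → Omar plays B at [e] → Pia plays f at [e-B] → Omar plays U at [e-B-f] → (5, 1)
vs ek: Pia plays e → Omar plays B at [e] → Pia plays k at [e-B] → Omar plays U at [e-B-k] → (1, 3)
vs eh: Pia plays e → Omar plays B at [e] → Pia plays h at [e-B] → (6, 3)
vs cf: Pia plays c → (0, 3)
vs ck: Pia plays c → (0, 3)
vs ch: Pia plays c → (0, 3)

(5,1) (1,3) (6,3) (0,3) (0,3) (0,3)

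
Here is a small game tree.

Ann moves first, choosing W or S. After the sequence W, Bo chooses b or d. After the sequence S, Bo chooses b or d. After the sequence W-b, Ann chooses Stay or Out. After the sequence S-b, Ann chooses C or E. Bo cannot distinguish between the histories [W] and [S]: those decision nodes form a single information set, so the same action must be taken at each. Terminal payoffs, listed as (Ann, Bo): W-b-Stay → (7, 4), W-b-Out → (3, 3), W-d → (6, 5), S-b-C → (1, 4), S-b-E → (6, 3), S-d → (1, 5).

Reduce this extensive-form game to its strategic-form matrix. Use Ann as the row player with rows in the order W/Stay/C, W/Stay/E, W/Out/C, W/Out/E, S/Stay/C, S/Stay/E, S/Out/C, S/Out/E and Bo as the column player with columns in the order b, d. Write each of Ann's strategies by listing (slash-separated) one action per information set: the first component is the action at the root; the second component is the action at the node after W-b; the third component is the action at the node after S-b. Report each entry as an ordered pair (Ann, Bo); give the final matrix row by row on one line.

Row W/Stay/C: b→(7,4), d→(6,5)
Row W/Stay/E: b→(7,4), d→(6,5)
Row W/Out/C: b→(3,3), d→(6,5)
Row W/Out/E: b→(3,3), d→(6,5)
Row S/Stay/C: b→(1,4), d→(1,5)
Row S/Stay/E: b→(6,3), d→(1,5)
Row S/Out/C: b→(1,4), d→(1,5)
Row S/Out/E: b→(6,3), d→(1,5)

W/Stay/C: (7,4) (6,5) | W/Stay/E: (7,4) (6,5) | W/Out/C: (3,3) (6,5) | W/Out/E: (3,3) (6,5) | S/Stay/C: (1,4) (1,5) | S/Stay/E: (6,3) (1,5) | S/Out/C: (1,4) (1,5) | S/Out/E: (6,3) (1,5)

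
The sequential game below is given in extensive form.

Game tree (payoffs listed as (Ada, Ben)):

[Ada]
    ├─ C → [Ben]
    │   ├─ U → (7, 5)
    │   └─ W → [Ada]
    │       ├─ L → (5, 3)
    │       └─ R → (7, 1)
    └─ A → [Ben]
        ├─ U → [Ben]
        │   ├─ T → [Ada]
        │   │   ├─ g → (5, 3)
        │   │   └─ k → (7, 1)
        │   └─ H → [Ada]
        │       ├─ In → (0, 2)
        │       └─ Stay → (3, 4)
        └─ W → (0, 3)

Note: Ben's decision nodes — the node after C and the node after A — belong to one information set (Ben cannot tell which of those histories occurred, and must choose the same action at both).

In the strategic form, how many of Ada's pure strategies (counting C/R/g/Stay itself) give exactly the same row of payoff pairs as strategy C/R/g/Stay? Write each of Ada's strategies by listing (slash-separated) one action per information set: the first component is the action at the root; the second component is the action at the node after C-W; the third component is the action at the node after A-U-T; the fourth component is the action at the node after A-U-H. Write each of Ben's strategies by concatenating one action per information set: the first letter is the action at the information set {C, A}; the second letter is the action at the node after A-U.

4

Row for C/R/g/Stay (columns UT, UH, WT, WH): (7,5) (7,5) (7,1) (7,1).
Under C/R/g/Stay, Ada's choice at the node after A-U-T and at the node after A-U-H can never be reached regardless of what Ben does, so varying those choices leaves every outcome unchanged.
Holding the reachable choices fixed and varying the unreachable ones freely already gives 2 × 2 = 4 equivalent strategies.
No other strategy reproduces this row, so those 4 are the full class: C/R/g/In, C/R/g/Stay, C/R/k/In, C/R/k/Stay.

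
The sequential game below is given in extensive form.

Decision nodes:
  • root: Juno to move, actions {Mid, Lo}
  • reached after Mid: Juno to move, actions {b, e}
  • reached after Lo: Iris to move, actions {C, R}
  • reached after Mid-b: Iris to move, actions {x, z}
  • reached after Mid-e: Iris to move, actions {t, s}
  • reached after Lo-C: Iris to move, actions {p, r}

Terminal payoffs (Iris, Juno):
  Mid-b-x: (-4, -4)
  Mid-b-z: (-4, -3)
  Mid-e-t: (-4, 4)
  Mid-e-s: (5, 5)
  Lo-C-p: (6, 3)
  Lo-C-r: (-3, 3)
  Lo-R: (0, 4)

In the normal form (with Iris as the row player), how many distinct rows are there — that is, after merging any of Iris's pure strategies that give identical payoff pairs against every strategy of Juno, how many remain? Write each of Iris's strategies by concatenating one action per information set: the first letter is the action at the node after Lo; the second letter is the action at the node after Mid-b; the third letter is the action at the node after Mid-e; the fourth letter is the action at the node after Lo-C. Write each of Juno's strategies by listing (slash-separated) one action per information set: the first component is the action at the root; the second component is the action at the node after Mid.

12

Iris has 16 pure strategies: Cxtp, Cxtr, Cxsp, Cxsr, Cztp, Cztr, Czsp, Czsr, Rxtp, Rxtr, Rxsp, Rxsr, Rztp, Rztr, Rzsp, Rzsr. Columns: Mid/b, Mid/e, Lo/b, Lo/e.
{Cxtp} → row (-4,-4) (-4,4) (6,3) (6,3)
{Cxtr} → row (-4,-4) (-4,4) (-3,3) (-3,3)
{Cxsp} → row (-4,-4) (5,5) (6,3) (6,3)
{Cxsr} → row (-4,-4) (5,5) (-3,3) (-3,3)
{Cztp} → row (-4,-3) (-4,4) (6,3) (6,3)
{Cztr} → row (-4,-3) (-4,4) (-3,3) (-3,3)
{Czsp} → row (-4,-3) (5,5) (6,3) (6,3)
{Czsr} → row (-4,-3) (5,5) (-3,3) (-3,3)
{Rxtp, Rxtr} → row (-4,-4) (-4,4) (0,4) (0,4)
{Rxsp, Rxsr} → row (-4,-4) (5,5) (0,4) (0,4)
{Rztp, Rztr} → row (-4,-3) (-4,4) (0,4) (0,4)
{Rzsp, Rzsr} → row (-4,-3) (5,5) (0,4) (0,4)
That's 12 distinct rows out of 16 strategies.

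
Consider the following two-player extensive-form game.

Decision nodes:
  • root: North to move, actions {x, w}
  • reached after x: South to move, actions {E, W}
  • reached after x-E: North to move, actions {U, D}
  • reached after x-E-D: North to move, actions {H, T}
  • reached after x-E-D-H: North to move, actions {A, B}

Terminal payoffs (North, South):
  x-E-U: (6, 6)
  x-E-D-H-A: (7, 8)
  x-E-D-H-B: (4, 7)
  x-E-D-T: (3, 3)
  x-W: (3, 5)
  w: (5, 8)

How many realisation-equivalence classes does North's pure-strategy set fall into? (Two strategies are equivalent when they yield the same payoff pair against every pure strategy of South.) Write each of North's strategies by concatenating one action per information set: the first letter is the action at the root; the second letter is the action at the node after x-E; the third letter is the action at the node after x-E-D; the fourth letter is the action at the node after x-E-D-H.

5

North has 16 pure strategies: xUHA, xUHB, xUTA, xUTB, xDHA, xDHB, xDTA, xDTB, wUHA, wUHB, wUTA, wUTB, wDHA, wDHB, wDTA, wDTB. Columns: E, W.
{xUHA, xUHB, xUTA, xUTB} → row (6,6) (3,5)
{xDHA} → row (7,8) (3,5)
{xDHB} → row (4,7) (3,5)
{xDTA, xDTB} → row (3,3) (3,5)
{wUHA, wUHB, wUTA, wUTB, wDHA, wDHB, wDTA, wDTB} → row (5,8) (5,8)
That's 5 distinct rows out of 16 strategies.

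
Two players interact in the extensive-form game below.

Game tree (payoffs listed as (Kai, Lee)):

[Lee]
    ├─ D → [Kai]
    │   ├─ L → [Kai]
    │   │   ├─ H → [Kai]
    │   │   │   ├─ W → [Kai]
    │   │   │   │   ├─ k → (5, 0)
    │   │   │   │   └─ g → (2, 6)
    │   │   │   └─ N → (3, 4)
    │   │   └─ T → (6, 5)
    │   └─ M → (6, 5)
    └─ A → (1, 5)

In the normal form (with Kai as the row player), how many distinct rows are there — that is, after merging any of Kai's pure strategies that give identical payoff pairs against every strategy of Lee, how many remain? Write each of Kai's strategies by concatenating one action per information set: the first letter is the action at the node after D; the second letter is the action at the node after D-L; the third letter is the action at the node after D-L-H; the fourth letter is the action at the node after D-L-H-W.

4

Kai has 16 pure strategies: LHWk, LHWg, LHNk, LHNg, LTWk, LTWg, LTNk, LTNg, MHWk, MHWg, MHNk, MHNg, MTWk, MTWg, MTNk, MTNg. Columns: D, A.
{LHWk} → row (5,0) (1,5)
{LHWg} → row (2,6) (1,5)
{LHNk, LHNg} → row (3,4) (1,5)
{LTWk, LTWg, LTNk, LTNg, MHWk, MHWg, MHNk, MHNg, MTWk, MTWg, MTNk, MTNg} → row (6,5) (1,5)
That's 4 distinct rows out of 16 strategies.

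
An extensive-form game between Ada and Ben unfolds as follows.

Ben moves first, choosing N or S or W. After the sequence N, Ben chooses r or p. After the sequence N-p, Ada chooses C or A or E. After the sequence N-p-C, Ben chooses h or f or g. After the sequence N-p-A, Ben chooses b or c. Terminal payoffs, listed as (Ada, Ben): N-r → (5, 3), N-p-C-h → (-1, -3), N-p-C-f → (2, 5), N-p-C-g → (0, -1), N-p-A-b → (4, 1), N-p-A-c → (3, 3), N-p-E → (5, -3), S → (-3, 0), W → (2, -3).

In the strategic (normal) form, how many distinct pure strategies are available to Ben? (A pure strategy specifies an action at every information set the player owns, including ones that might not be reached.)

Ben owns the root with actions {N, S, W} — three choices.
Ben owns the node after N with actions {r, p} — two choices.
Ben owns the node after N-p-C with actions {h, f, g} — three choices.
Ben owns the node after N-p-A with actions {b, c} — two choices.
A pure strategy fixes one action at each information set independently, so the count is the product 3 × 2 × 3 × 2 = 36.

36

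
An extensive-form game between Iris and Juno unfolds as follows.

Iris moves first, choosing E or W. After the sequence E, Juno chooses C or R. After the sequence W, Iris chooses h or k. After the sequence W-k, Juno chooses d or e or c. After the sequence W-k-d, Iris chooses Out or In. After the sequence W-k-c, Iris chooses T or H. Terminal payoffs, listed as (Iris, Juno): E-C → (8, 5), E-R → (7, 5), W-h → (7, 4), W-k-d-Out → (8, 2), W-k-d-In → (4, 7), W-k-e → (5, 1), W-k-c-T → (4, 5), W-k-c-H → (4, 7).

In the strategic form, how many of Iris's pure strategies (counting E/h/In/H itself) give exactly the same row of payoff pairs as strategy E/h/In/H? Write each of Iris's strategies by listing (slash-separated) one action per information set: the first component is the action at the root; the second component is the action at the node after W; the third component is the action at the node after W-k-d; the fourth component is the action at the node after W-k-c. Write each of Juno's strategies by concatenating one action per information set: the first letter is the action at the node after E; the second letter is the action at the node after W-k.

Row for E/h/In/H (columns Cd, Ce, Cc, Rd, Re, Rc): (8,5) (8,5) (8,5) (7,5) (7,5) (7,5).
Under E/h/In/H, Iris's choice at the node after W and at the node after W-k-d and at the node after W-k-c can never be reached regardless of what Juno does, so varying those choices leaves every outcome unchanged.
Holding the reachable choices fixed and varying the unreachable ones freely already gives 2 × 2 × 2 = 8 equivalent strategies.
No other strategy reproduces this row, so those 8 are the full class: E/h/Out/T, E/h/Out/H, E/h/In/T, E/h/In/H, E/k/Out/T, E/k/Out/H, E/k/In/T, E/k/In/H.

8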